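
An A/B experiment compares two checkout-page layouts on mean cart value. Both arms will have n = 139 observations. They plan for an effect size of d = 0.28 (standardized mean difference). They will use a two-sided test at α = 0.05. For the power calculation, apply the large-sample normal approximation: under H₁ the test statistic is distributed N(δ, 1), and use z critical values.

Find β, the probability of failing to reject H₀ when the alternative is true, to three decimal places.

Noncentrality parameter: δ = d·√(n/2) = 0.28 × √(139/2) = 2.3343
Two-sided α = 0.05 → critical value z_{0.025} = 1.960.
Power = Φ(δ − 1.960) + Φ(−δ − 1.960) = Φ(0.374) + Φ(-4.294) = 0.6459 + 0.0000 = 0.6459.
Type II error: β = 1 − power = 1 − 0.6459 = 0.3541.

β ≈ 0.354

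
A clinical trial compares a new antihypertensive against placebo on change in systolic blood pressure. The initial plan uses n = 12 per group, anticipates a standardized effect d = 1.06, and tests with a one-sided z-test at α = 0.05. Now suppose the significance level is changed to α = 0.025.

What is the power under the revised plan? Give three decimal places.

Power ≈ 0.738

δ = d·√(n/2) = 1.06 × √(12/2) = 2.5965 (unchanged). New critical value: z_{0.025} = 1.960.
Revised power = P(Z > 1.960 − δ) = Φ(0.636) = 0.7378.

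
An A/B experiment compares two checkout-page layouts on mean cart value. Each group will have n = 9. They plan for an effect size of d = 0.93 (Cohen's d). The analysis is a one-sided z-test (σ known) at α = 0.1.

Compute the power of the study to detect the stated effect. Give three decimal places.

Power ≈ 0.755

Noncentrality parameter: δ = d·√(n/2) = 0.93 × √(9/2) = 1.9728
Critical value for a one-sided test at α = 0.1: z_α = 1.282.
Power = P(Z > 1.282 − δ) = Φ(0.691) = 0.7553.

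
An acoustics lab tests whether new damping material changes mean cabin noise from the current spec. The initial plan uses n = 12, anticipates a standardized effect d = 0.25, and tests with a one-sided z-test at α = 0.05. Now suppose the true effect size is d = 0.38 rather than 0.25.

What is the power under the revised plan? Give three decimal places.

Power ≈ 0.371

With d = 0.38: δ = d·√n = 0.38 × √12 = 1.3164. Critical value z_{0.05} = 1.645.
Revised power = P(Z > 1.645 − δ) = Φ(-0.328) = 0.3713.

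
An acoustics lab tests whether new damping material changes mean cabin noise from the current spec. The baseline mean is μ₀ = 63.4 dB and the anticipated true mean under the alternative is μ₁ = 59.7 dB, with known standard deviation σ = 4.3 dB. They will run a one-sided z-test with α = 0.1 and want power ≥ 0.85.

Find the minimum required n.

n = 8

Standardized effect: d = |μ₁ − μ₀| / σ = |59.7 − 63.4| / 4.3 = 0.8605
Set Φ(δ − 1.282) = 0.85; then δ − 1.282 = Φ⁻¹(0.85) = 1.036, giving δ = 2.318.
δ = d·√n ⇒ n = (δ/d)² = (2.318 / 0.8605)² = 7.26.
Rounding up, n = 8.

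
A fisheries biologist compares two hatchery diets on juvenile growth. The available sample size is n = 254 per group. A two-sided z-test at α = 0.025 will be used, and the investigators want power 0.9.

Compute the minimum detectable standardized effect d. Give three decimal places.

d ≈ 0.313

Need Φ(δ − 2.241) = 0.9, so δ = 2.241 + 1.282 = 3.523.
(The second rejection-region term Φ(−δ − z_{α/2}) is negligible and dropped.)
δ = d·√(n/2) ⇒ d = δ/√(n/2) = 3.523/√(254/2) = 0.3126.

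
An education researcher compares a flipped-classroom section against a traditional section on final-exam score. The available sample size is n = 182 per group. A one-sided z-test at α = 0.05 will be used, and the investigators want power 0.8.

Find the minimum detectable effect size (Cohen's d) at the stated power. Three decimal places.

Need Φ(δ − 1.645) = 0.8, so δ = 1.645 + 0.842 = 2.486.
δ = d·√(n/2) ⇒ d = δ/√(n/2) = 2.486/√(182/2) = 0.2607.

d ≈ 0.261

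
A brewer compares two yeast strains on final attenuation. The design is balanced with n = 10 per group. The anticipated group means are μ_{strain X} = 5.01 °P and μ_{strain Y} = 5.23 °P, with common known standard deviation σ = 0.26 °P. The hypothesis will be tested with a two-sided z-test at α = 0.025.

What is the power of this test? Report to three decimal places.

Power ≈ 0.363

Standardized effect: d = |μ_{strain X} − μ_{strain Y}| / σ = |5.01 − 5.23| / 0.26 = 0.8462
Noncentrality parameter: λ = d·√(n/2) = 0.8462 × √(10/2) = 1.8921
Critical value for a two-sided test at α = 0.025: z_{α/2} = 2.241.
Power = Φ(λ − 2.241) + Φ(−λ − 2.241) = Φ(-0.349) + Φ(-4.133) = 0.3634 + 0.0000 = 0.3634.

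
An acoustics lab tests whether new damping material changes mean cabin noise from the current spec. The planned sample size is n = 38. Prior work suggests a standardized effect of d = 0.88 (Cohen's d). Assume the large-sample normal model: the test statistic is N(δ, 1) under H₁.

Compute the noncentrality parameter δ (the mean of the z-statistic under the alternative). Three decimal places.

The noncentrality parameter scales effect size by the design's sample-size factor: δ = d·√n = 0.88 × √38 = 5.4247

δ ≈ 5.425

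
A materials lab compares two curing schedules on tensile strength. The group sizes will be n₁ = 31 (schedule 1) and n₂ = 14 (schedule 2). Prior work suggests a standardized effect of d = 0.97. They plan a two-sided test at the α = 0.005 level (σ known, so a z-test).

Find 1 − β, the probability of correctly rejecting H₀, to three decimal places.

Power ≈ 0.581

Noncentrality parameter: δ = d / √(1/n₁ + 1/n₂) = 0.97 / √(1/31 + 1/14) = 3.0124
Critical value for a two-sided test at α = 0.005: z_{α/2} = 2.807.
Power = Φ(δ − 2.807) + Φ(−δ − 2.807) = Φ(0.205) + Φ(-5.819) = 0.5814 + 0.0000 = 0.5814.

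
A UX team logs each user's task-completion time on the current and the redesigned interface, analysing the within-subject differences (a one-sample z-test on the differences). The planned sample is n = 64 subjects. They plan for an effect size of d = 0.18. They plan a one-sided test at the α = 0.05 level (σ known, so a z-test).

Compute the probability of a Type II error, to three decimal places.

Noncentrality parameter: δ = d·√n = 0.18 × √64 = 1.4400
Critical value for a one-sided test at α = 0.05: z_α = 1.645.
Power = P(Z > 1.645 − δ) = Φ(-0.205) = 0.4188.
Type II error: β = 1 − power = 1 − 0.4188 = 0.5812.

β ≈ 0.581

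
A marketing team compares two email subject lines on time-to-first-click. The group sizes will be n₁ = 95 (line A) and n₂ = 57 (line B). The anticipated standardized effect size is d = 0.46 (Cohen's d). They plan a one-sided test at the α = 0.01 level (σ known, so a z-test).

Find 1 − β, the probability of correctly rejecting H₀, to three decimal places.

Power ≈ 0.662

Noncentrality parameter: δ = d / √(1/n₁ + 1/n₂) = 0.46 / √(1/95 + 1/57) = 2.7456
One-sided α = 0.01 → critical value z_{0.01} = 2.326.
Power = Φ(δ − 2.326) = Φ(0.419) = 0.6625.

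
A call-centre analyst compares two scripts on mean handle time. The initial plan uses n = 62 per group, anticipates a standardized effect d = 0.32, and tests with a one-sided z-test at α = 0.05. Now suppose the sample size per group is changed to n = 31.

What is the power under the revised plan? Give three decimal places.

With n = 31 per group: δ = d·√(n/2) = 0.32 × √(31/2) = 1.2598. Critical value z_{0.05} = 1.645.
Revised power = Φ(δ − 1.645) = Φ(-0.385) = 0.3501.

Power ≈ 0.350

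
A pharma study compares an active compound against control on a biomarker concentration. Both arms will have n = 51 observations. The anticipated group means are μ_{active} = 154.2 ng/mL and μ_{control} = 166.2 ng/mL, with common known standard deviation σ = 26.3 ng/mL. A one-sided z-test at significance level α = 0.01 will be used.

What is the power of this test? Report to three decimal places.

Power ≈ 0.491

Standardized effect: d = |μ_{active} − μ_{control}| / σ = |154.2 − 166.2| / 26.3 = 0.4563
Noncentrality parameter: δ = d·√(n/2) = 0.4563 × √(51/2) = 2.3041
Critical value for a one-sided test at α = 0.01: z_α = 2.326.
Power = P(Z > 2.326 − δ) = Φ(-0.022) = 0.4911.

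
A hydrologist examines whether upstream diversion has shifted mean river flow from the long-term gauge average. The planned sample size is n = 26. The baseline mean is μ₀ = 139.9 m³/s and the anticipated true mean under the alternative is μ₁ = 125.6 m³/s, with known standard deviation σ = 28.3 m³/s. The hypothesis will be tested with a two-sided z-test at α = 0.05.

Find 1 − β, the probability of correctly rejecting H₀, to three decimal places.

Standardized effect: d = |μ₁ − μ₀| / σ = |125.6 − 139.9| / 28.3 = 0.5053
Noncentrality parameter: δ = d·√n = 0.5053 × √26 = 2.5765
Two-sided α = 0.05 → critical value z_{0.025} = 1.960.
Power = Φ(δ − 1.960) + Φ(−δ − 1.960) = Φ(0.617) + Φ(-4.537) = 0.7312 + 0.0000 = 0.7312.

Power ≈ 0.731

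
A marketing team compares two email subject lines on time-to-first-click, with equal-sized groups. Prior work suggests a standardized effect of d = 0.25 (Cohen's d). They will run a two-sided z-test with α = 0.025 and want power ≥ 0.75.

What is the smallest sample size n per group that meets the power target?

n = 273 per group

For power 0.75 need Φ(δ − z_{0.0125}) = 0.75, so δ = z_{0.0125} + z_{0.25} = 2.241 + 0.674 = 2.916.
(For δ > 0 the lower-tail rejection region contributes negligibly to power, so the one-term inversion is standard.)
δ = d·√(n/2) ⇒ n = 2(δ/d)² = 2 × (2.916 / 0.25)² = 272.08.
Rounding up, n = 273 per group.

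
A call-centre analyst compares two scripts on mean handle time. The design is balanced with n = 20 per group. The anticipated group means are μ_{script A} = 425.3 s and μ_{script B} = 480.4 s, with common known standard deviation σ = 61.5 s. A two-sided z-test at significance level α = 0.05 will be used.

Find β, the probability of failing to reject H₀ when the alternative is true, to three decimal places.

Standardized effect: d = |μ_{script A} − μ_{script B}| / σ = |425.3 − 480.4| / 61.5 = 0.8959
Noncentrality parameter: δ = d·√(n/2) = 0.8959 × √(20/2) = 2.8332
Critical value for a two-sided test at α = 0.05: z_{α/2} = 1.960.
Power = Φ(δ − 1.960) + Φ(−δ − 1.960) = Φ(0.873) + Φ(-4.793) = 0.8087 + 0.0000 = 0.8087.
Type II error: β = 1 − power = 1 − 0.8087 = 0.1913.

β ≈ 0.191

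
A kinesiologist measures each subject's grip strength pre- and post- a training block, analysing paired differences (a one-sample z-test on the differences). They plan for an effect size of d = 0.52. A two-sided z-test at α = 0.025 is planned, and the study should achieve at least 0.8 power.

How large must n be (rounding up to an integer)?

n = 36

For power 0.8 need Φ(δ − z_{0.0125}) = 0.8, so δ = z_{0.0125} + z_{0.20} = 2.241 + 0.842 = 3.083.
(For δ > 0 the lower-tail rejection region contributes negligibly to power, so the one-term inversion is standard.)
δ = d·√n ⇒ n = (δ/d)² = (3.083 / 0.52)² = 35.15.
Round up to the next whole unit.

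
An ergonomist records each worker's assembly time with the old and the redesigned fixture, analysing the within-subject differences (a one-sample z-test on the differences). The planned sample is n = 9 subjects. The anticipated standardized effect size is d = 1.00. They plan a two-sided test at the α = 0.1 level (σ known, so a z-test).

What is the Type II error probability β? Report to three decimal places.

Noncentrality parameter: δ = d·√n = 1.00 × √9 = 3.0000
Two-sided α = 0.1 → critical value z_{0.05} = 1.645.
Power = Φ(δ − 1.645) + Φ(−δ − 1.645) = Φ(1.355) + Φ(-4.645) = 0.9123 + 0.0000 = 0.9123.
Type II error: β = 1 − power = 1 − 0.9123 = 0.0877.

β ≈ 0.088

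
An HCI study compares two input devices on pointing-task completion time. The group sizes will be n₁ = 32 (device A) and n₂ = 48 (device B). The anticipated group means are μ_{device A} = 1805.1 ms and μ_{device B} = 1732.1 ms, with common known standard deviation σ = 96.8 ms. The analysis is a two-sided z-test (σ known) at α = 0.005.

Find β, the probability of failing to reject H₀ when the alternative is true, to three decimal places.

Standardized effect: d = |μ_{device A} − μ_{device B}| / σ = |1805.1 − 1732.1| / 96.8 = 0.7541
Noncentrality parameter: δ = d / √(1/n₁ + 1/n₂) = 0.7541 / √(1/32 + 1/48) = 3.3044
Two-sided α = 0.005 → critical value z_{0.0025} = 2.807.
Power = Φ(δ − 2.807) + Φ(−δ − 2.807) = Φ(0.497) + Φ(-6.111) = 0.6905 + 0.0000 = 0.6905.
Type II error: β = 1 − power = 1 − 0.6905 = 0.3095.

β ≈ 0.309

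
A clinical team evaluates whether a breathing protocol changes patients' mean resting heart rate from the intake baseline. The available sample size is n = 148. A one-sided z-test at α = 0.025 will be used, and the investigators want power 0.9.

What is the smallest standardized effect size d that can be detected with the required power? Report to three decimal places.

d ≈ 0.266

Need Φ(δ − 1.960) = 0.9, so δ = 1.960 + 1.282 = 3.242.
δ = d·√n ⇒ d = δ/√n = 3.242/√148 = 0.2665.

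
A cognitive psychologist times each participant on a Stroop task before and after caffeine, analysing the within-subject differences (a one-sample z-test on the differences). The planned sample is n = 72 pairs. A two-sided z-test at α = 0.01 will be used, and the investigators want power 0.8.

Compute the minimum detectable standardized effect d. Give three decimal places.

Need Φ(δ − 2.576) = 0.8, so δ = 2.576 + 0.842 = 3.417.
(The second rejection-region term Φ(−δ − z_{α/2}) is negligible and dropped.)
δ = d·√n ⇒ d = δ/√n = 3.417/√72 = 0.4028.

d ≈ 0.403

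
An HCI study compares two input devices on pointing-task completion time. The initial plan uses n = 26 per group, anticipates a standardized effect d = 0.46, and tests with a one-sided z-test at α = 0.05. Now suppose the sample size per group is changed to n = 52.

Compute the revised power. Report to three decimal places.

Power ≈ 0.758

With n = 52 per group: δ = d·√(n/2) = 0.46 × √(52/2) = 2.3455. Critical value z_{0.05} = 1.645.
Revised power = P(Z > 1.645 − δ) = Φ(0.701) = 0.7583.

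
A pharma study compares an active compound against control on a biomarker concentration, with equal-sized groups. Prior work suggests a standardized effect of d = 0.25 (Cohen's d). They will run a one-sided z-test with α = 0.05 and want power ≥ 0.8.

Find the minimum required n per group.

n = 198 per group

For power 0.8 need Φ(δ − z_{0.05}) = 0.8, so δ = z_{0.05} + z_{0.20} = 1.645 + 0.842 = 2.486.
δ = d·√(n/2) ⇒ n = 2(δ/d)² = 2 × (2.486 / 0.25)² = 197.84.
Round up to the next whole unit.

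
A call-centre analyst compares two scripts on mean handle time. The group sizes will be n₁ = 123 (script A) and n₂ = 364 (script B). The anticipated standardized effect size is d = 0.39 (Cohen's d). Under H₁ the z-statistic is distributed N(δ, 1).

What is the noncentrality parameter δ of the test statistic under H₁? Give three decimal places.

δ = d / √(1/n₁ + 1/n₂) = 0.39 / √(1/123 + 1/364) = 3.7394

δ ≈ 3.739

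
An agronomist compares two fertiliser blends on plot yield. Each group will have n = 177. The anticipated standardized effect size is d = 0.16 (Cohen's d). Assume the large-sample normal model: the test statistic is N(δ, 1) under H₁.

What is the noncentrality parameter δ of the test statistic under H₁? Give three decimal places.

δ ≈ 1.505

δ = d·√(n/2) = 0.16 × √(177/2) = 1.5052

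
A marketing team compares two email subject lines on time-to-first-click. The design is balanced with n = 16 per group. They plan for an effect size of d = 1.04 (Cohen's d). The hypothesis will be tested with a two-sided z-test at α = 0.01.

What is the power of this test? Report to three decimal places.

Power ≈ 0.643

Noncentrality parameter: δ = d·√(n/2) = 1.04 × √(16/2) = 2.9416
Two-sided α = 0.01 → critical value z_{0.005} = 2.576.
Power = Φ(δ − 2.576) + Φ(−δ − 2.576) = Φ(0.366) + Φ(-5.517) = 0.6427 + 0.0000 = 0.6427.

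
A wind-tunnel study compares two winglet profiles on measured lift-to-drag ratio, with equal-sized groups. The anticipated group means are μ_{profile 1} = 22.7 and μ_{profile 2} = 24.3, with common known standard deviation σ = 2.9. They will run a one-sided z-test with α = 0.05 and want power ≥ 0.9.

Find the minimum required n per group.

Standardized effect: d = |μ_{profile 1} − μ_{profile 2}| / σ = |22.7 − 24.3| / 2.9 = 0.5517
Set Φ(δ − 1.645) = 0.9; then δ − 1.645 = Φ⁻¹(0.9) = 1.282, giving δ = 2.926.
δ = d·√(n/2) ⇒ n = 2(δ/d)² = 2 × (2.926 / 0.5517)² = 56.27.
Round up to the next whole unit.

n = 57 per group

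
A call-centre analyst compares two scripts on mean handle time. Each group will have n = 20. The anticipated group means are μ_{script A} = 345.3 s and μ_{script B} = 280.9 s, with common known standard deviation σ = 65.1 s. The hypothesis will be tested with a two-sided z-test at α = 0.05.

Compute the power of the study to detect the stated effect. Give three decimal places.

Power ≈ 0.879

Standardized effect: d = |μ_{script A} − μ_{script B}| / σ = |345.3 − 280.9| / 65.1 = 0.9892
Noncentrality parameter: δ = d·√(n/2) = 0.9892 × √(20/2) = 3.1283
Critical value for a two-sided test at α = 0.05: z_{α/2} = 1.960.
Power = Φ(δ − 1.960) + Φ(−δ − 1.960) = Φ(1.168) + Φ(-5.088) = 0.8787 + 0.0000 = 0.8787.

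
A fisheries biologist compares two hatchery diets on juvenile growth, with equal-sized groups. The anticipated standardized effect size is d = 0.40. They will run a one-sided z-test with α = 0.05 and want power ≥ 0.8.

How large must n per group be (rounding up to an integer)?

For power 0.8 need Φ(δ − z_{0.05}) = 0.8, so δ = z_{0.05} + z_{0.20} = 1.645 + 0.842 = 2.486.
δ = d·√(n/2) ⇒ n = 2(δ/d)² = 2 × (2.486 / 0.40)² = 77.28.
Round up to the next whole unit.

n = 78 per group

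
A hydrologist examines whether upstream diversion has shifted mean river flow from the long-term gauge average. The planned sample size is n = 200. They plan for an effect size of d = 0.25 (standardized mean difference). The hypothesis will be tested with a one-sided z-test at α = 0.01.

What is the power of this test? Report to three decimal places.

Power ≈ 0.887

Noncentrality parameter: δ = d·√n = 0.25 × √200 = 3.5355
One-sided α = 0.01 → critical value z_{0.01} = 2.326.
Power = P(Z > 2.326 − δ) = Φ(1.209) = 0.8867.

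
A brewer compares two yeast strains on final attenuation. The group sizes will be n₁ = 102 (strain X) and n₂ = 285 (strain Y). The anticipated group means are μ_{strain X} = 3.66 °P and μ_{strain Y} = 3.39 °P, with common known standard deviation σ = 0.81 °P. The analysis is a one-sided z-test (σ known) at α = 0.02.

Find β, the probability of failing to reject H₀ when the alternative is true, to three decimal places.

β ≈ 0.202

Standardized effect: d = |μ_{strain X} − μ_{strain Y}| / σ = |3.66 − 3.39| / 0.81 = 0.3333
Noncentrality parameter: λ = d / √(1/n₁ + 1/n₂) = 0.3333 / √(1/102 + 1/285) = 2.8890
One-sided α = 0.02 → critical value z_{0.02} = 2.054.
Power = Φ(λ − 2.054) = Φ(0.835) = 0.7982.
Type II error: β = 1 − power = 1 − 0.7982 = 0.2018.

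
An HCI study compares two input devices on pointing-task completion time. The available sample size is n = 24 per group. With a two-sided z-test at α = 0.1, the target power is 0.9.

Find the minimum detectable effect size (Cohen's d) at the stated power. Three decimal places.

d ≈ 0.845

Required noncentrality: δ = z_{0.05} + z_{0.10} = 1.645 + 1.282 = 2.926.
(Lower-tail contribution to power is negligible for δ > 0.)
δ = d·√(n/2) ⇒ d = δ/√(n/2) = 2.926/√(24/2) = 0.8448.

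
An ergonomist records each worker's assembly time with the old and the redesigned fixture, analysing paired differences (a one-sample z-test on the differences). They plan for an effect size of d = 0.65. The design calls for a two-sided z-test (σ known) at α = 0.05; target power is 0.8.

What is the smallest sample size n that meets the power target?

Set Φ(δ − 1.960) = 0.8; then δ − 1.960 = Φ⁻¹(0.8) = 0.842, giving δ = 2.802.
(For δ > 0 the lower-tail rejection region contributes negligibly to power, so the one-term inversion is standard.)
δ = d·√n ⇒ n = (δ/d)² = (2.802 / 0.65)² = 18.58.
Round up to the next whole unit.

n = 19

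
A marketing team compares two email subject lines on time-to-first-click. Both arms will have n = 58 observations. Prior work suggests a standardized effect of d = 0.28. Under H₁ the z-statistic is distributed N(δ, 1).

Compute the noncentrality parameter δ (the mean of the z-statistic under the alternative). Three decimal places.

δ ≈ 1.508

δ = d·√(n/2) = 0.28 × √(58/2) = 1.5078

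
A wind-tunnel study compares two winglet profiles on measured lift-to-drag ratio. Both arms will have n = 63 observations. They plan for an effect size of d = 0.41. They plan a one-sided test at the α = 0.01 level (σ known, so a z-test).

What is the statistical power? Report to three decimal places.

Power ≈ 0.490

Noncentrality parameter: δ = d·√(n/2) = 0.41 × √(63/2) = 2.3011
Critical value for a one-sided test at α = 0.01: z_α = 2.326.
Power = Φ(δ − 2.326) = Φ(-0.025) = 0.4899.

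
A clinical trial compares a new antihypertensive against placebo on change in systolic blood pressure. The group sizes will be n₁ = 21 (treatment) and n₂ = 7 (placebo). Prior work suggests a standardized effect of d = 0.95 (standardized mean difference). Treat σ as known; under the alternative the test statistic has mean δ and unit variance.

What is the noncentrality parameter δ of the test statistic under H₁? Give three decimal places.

δ ≈ 2.177

δ = d / √(1/n₁ + 1/n₂) = 0.95 / √(1/21 + 1/7) = 2.1767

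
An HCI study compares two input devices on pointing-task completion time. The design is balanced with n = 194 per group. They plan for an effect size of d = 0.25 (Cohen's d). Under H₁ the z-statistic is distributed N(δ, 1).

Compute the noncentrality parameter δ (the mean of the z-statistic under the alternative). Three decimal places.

δ = d·√(n/2) = 0.25 × √(194/2) = 2.4622

δ ≈ 2.462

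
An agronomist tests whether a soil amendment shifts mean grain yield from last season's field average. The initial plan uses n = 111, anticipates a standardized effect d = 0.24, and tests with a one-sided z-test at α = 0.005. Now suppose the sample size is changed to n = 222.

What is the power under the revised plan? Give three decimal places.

With n = 222: δ = d·√n = 0.24 × √222 = 3.5759. Critical value z_{0.005} = 2.576.
Revised power = P(Z > 2.576 − δ) = Φ(1.000) = 0.8414.

Power ≈ 0.841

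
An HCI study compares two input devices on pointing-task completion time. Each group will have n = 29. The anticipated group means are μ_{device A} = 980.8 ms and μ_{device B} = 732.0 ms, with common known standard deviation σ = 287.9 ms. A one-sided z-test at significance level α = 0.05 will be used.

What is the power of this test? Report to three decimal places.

Standardized effect: d = |μ_{device A} − μ_{device B}| / σ = |980.8 − 732.0| / 287.9 = 0.8642
Noncentrality parameter: λ = d·√(n/2) = 0.8642 × √(29/2) = 3.2907
One-sided α = 0.05 → critical value z_{0.05} = 1.645.
Power = Φ(λ − 1.645) = Φ(1.646) = 0.9501.

Power ≈ 0.950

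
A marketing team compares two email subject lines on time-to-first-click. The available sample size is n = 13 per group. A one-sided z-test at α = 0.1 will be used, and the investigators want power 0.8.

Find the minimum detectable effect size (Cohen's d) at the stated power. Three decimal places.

Required noncentrality: δ = z_{0.1} + z_{0.20} = 1.282 + 0.842 = 2.123.
δ = d·√(n/2) ⇒ d = δ/√(n/2) = 2.123/√(13/2) = 0.8328.

d ≈ 0.833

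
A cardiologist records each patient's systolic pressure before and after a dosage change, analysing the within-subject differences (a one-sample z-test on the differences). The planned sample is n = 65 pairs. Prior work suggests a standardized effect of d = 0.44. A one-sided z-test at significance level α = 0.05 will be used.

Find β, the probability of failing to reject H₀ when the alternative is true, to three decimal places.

β ≈ 0.029

Noncentrality parameter: δ = d·√n = 0.44 × √65 = 3.5474
Critical value for a one-sided test at α = 0.05: z_α = 1.645.
Power = P(Z > 1.645 − δ) = Φ(1.903) = 0.9714.
Type II error: β = 1 − power = 1 − 0.9714 = 0.0286.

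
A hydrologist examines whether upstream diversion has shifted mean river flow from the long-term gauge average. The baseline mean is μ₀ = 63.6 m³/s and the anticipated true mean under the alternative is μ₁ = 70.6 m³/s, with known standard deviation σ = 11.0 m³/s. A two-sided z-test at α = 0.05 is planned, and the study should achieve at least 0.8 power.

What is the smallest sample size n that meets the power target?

Standardized effect: d = |μ₁ − μ₀| / σ = |70.6 − 63.6| / 11.0 = 0.6364
For power 0.8 need Φ(δ − z_{0.025}) = 0.8, so δ = z_{0.025} + z_{0.20} = 1.960 + 0.842 = 2.802.
(For δ > 0 the lower-tail rejection region contributes negligibly to power, so the one-term inversion is standard.)
δ = d·√n ⇒ n = (δ/d)² = (2.802 / 0.6364)² = 19.38.
Rounding up, n = 20.

n = 20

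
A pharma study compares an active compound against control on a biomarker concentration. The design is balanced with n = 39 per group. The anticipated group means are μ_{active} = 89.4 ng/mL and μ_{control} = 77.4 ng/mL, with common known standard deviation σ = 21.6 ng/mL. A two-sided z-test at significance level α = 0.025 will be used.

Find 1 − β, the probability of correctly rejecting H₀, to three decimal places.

Standardized effect: d = |μ_{active} − μ_{control}| / σ = |89.4 − 77.4| / 21.6 = 0.5556
Noncentrality parameter: δ = d·√(n/2) = 0.5556 × √(39/2) = 2.4533
Two-sided α = 0.025 → critical value z_{0.0125} = 2.241.
Power = Φ(δ − 2.241) + Φ(−δ − 2.241) = Φ(0.212) + Φ(-4.695) = 0.5839 + 0.0000 = 0.5839.

Power ≈ 0.584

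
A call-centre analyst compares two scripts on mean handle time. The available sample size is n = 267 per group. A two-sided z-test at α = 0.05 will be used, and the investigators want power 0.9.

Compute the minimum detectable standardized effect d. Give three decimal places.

Need Φ(δ − 1.960) = 0.9, so δ = 1.960 + 1.282 = 3.242.
(The second rejection-region term Φ(−δ − z_{α/2}) is negligible and dropped.)
δ = d·√(n/2) ⇒ d = δ/√(n/2) = 3.242/√(267/2) = 0.2805.

d ≈ 0.281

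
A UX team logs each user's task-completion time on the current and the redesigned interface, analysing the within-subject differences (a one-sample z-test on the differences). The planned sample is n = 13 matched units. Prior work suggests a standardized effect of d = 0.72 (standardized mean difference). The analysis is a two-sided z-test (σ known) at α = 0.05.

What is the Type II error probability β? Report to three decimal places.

β ≈ 0.262

Noncentrality parameter: δ = d·√n = 0.72 × √13 = 2.5960
Two-sided α = 0.05 → critical value z_{0.025} = 1.960.
Power = Φ(δ − 1.960) + Φ(−δ − 1.960) = Φ(0.636) + Φ(-4.556) = 0.7376 + 0.0000 = 0.7376.
Type II error: β = 1 − power = 1 − 0.7376 = 0.2624.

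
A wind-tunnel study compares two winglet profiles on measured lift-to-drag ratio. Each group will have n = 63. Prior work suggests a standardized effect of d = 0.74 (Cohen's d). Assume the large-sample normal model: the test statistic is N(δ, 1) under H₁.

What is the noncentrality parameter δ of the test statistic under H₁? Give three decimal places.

δ ≈ 4.153

δ = d·√(n/2) = 0.74 × √(63/2) = 4.1532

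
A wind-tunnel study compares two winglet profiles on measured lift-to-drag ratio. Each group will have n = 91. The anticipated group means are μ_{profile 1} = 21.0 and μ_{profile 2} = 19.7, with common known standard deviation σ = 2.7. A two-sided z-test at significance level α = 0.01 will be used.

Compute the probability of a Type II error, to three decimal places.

Standardized effect: d = |μ_{profile 1} − μ_{profile 2}| / σ = |21.0 − 19.7| / 2.7 = 0.4815
Noncentrality parameter: δ = d·√(n/2) = 0.4815 × √(91/2) = 3.2478
Critical value for a two-sided test at α = 0.01: z_{α/2} = 2.576.
Power = Φ(δ − 2.576) + Φ(−δ − 2.576) = Φ(0.672) + Φ(-5.824) = 0.7492 + 0.0000 = 0.7492.
Type II error: β = 1 − power = 1 − 0.7492 = 0.2508.

β ≈ 0.251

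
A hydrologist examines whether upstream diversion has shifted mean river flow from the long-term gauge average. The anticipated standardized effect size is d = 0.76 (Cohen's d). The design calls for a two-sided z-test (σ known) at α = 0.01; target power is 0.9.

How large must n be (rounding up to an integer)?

For power 0.9 need Φ(δ − z_{0.005}) = 0.9, so δ = z_{0.005} + z_{0.10} = 2.576 + 1.282 = 3.857.
(For δ > 0 the lower-tail rejection region contributes negligibly to power, so the one-term inversion is standard.)
δ = d·√n ⇒ n = (δ/d)² = (3.857 / 0.76)² = 25.76.
Round up to the next whole unit.

n = 26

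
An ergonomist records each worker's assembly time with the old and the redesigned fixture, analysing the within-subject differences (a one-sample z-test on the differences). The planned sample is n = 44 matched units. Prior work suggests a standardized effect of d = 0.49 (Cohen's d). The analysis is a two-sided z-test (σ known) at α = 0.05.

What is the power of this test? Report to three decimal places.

Noncentrality parameter: δ = d·√n = 0.49 × √44 = 3.2503
Critical value for a two-sided test at α = 0.05: z_{α/2} = 1.960.
Power = Φ(δ − 1.960) + Φ(−δ − 1.960) = Φ(1.290) + Φ(-5.210) = 0.9015 + 0.0000 = 0.9015.

Power ≈ 0.902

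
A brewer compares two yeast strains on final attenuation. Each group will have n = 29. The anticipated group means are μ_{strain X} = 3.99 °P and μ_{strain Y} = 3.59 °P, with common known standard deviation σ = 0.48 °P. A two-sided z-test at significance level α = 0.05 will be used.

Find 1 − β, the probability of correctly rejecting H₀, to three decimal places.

Power ≈ 0.887

Standardized effect: d = |μ_{strain X} − μ_{strain Y}| / σ = |3.99 − 3.59| / 0.48 = 0.8333
Noncentrality parameter: λ = d·√(n/2) = 0.8333 × √(29/2) = 3.1732
Critical value for a two-sided test at α = 0.05: z_{α/2} = 1.960.
Power = Φ(λ − 1.960) + Φ(−λ − 1.960) = Φ(1.213) + Φ(-5.133) = 0.8875 + 0.0000 = 0.8875.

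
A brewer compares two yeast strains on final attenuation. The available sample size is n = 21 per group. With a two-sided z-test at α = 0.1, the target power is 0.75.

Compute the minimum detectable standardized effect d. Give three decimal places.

d ≈ 0.716

Required noncentrality: δ = z_{0.05} + z_{0.25} = 1.645 + 0.674 = 2.319.
(Lower-tail contribution to power is negligible for δ > 0.)
δ = d·√(n/2) ⇒ d = δ/√(n/2) = 2.319/√(21/2) = 0.7158.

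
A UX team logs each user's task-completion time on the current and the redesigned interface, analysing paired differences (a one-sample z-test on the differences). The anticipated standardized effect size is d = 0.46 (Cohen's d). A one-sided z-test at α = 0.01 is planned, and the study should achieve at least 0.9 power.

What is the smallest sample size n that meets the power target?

Set Φ(δ − 2.326) = 0.9; then δ − 2.326 = Φ⁻¹(0.9) = 1.282, giving δ = 3.608.
δ = d·√n ⇒ n = (δ/d)² = (3.608 / 0.46)² = 61.52.
Round up to the next whole unit.

n = 62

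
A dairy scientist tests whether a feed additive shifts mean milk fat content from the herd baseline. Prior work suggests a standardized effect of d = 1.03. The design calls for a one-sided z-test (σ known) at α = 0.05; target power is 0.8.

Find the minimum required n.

n = 6

Set Φ(δ − 1.645) = 0.8; then δ − 1.645 = Φ⁻¹(0.8) = 0.842, giving δ = 2.486.
δ = d·√n ⇒ n = (δ/d)² = (2.486 / 1.03)² = 5.83.
Rounding up, n = 6.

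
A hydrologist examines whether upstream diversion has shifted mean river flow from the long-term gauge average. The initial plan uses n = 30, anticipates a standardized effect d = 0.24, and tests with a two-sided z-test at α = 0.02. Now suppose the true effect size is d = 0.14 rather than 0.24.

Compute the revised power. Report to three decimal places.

With d = 0.14: δ = d·√n = 0.14 × √30 = 0.7668. Critical value z_{0.01} = 2.326.
Revised power = Φ(δ − 2.326) + Φ(−δ − 2.326) = Φ(-1.560) + Φ(-3.093) = 0.0594 + 0.0010 = 0.0604.

Power ≈ 0.060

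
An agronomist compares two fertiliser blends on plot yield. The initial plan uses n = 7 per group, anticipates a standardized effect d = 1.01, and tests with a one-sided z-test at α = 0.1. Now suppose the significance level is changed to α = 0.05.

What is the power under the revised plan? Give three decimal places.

δ = d·√(n/2) = 1.01 × √(7/2) = 1.8895 (unchanged). New critical value: z_{0.05} = 1.645.
Revised power = P(Z > 1.645 − δ) = Φ(0.245) = 0.5966.

Power ≈ 0.597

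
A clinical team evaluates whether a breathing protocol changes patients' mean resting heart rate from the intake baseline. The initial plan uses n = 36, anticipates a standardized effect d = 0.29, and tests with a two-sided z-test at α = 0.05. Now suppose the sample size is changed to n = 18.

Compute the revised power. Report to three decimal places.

With n = 18: δ = d·√n = 0.29 × √18 = 1.2304. Critical value z_{0.025} = 1.960.
Revised power = Φ(δ − 1.960) + Φ(−δ − 1.960) = Φ(-0.730) + Φ(-3.190) = 0.2328 + 0.0007 = 0.2335.

Power ≈ 0.234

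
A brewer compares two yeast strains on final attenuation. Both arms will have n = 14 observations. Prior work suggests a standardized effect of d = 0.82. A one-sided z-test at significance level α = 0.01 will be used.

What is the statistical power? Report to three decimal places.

Noncentrality parameter: δ = d·√(n/2) = 0.82 × √(14/2) = 2.1695
One-sided α = 0.01 → critical value z_{0.01} = 2.326.
Power = P(Z > 2.326 − δ) = Φ(-0.157) = 0.4377.

Power ≈ 0.438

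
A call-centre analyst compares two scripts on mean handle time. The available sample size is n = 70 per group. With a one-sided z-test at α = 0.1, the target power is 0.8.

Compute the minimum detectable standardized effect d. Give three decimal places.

Need Φ(δ − 1.282) = 0.8, so δ = 1.282 + 0.842 = 2.123.
δ = d·√(n/2) ⇒ d = δ/√(n/2) = 2.123/√(70/2) = 0.3589.

d ≈ 0.359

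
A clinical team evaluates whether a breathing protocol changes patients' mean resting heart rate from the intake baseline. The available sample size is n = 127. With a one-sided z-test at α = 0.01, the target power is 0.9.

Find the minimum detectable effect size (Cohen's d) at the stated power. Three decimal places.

d ≈ 0.320

Need Φ(δ − 2.326) = 0.9, so δ = 2.326 + 1.282 = 3.608.
δ = d·√n ⇒ d = δ/√n = 3.608/√127 = 0.3201.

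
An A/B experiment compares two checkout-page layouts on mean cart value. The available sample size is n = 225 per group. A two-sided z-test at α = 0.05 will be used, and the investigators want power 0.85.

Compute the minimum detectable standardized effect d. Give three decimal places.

d ≈ 0.283

Required noncentrality: δ = z_{0.025} + z_{0.15} = 1.960 + 1.036 = 2.996.
(The second rejection-region term Φ(−δ − z_{α/2}) is negligible and dropped.)
δ = d·√(n/2) ⇒ d = δ/√(n/2) = 2.996/√(225/2) = 0.2825.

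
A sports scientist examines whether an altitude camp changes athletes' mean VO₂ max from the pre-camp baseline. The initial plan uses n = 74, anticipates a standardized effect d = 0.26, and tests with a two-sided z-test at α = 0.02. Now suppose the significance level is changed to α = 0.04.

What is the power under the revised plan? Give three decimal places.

δ = d·√n = 0.26 × √74 = 2.2366 (unchanged). New critical value: z_{0.02} = 2.054.
Revised power = Φ(δ − 2.054) + Φ(−δ − 2.054) = Φ(0.183) + Φ(-4.290) = 0.5725 + 0.0000 = 0.5726.

Power ≈ 0.573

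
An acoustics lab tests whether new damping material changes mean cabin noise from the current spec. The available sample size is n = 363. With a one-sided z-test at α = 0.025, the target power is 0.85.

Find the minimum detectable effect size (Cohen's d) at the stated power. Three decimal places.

d ≈ 0.157

Required noncentrality: δ = z_{0.025} + z_{0.15} = 1.960 + 1.036 = 2.996.
δ = d·√n ⇒ d = δ/√n = 2.996/√363 = 0.1573.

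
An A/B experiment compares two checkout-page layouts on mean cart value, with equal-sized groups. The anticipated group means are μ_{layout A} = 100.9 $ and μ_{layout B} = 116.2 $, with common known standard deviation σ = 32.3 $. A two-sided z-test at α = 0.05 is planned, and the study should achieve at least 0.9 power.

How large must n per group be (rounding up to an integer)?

n = 94 per group

Standardized effect: d = |μ_{layout A} − μ_{layout B}| / σ = |100.9 − 116.2| / 32.3 = 0.4737
For power 0.9 need Φ(δ − z_{0.025}) = 0.9, so δ = z_{0.025} + z_{0.10} = 1.960 + 1.282 = 3.242.
(Ignoring the negligible lower-tail rejection probability gives the usual closed-form inversion.)
δ = d·√(n/2) ⇒ n = 2(δ/d)² = 2 × (3.242 / 0.4737)² = 93.66.
Rounding up, n = 94 per group.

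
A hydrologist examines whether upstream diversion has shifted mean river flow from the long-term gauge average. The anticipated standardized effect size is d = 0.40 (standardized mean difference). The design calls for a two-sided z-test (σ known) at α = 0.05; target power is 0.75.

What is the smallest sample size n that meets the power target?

n = 44

Set Φ(δ − 1.960) = 0.75; then δ − 1.960 = Φ⁻¹(0.75) = 0.674, giving δ = 2.634.
(For δ > 0 the lower-tail rejection region contributes negligibly to power, so the one-term inversion is standard.)
δ = d·√n ⇒ n = (δ/d)² = (2.634 / 0.40)² = 43.38.
Round up to the next whole unit.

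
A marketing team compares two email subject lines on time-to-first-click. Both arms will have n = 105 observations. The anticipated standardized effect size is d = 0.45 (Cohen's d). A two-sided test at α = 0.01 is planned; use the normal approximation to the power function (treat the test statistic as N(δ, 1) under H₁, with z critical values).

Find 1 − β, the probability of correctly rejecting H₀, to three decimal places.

Noncentrality parameter: δ = d·√(n/2) = 0.45 × √(105/2) = 3.2606
Two-sided α = 0.01 → critical value z_{0.005} = 2.576.
Power = Φ(δ − 2.576) + Φ(−δ − 2.576) = Φ(0.685) + Φ(-5.836) = 0.7532 + 0.0000 = 0.7532.

Power ≈ 0.753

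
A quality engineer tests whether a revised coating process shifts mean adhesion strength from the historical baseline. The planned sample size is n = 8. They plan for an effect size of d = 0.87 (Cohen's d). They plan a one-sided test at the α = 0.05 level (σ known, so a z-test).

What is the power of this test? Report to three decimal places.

Noncentrality parameter: δ = d·√n = 0.87 × √8 = 2.4607
Critical value for a one-sided test at α = 0.05: z_α = 1.645.
Power = Φ(δ − 1.645) = Φ(0.816) = 0.7927.

Power ≈ 0.793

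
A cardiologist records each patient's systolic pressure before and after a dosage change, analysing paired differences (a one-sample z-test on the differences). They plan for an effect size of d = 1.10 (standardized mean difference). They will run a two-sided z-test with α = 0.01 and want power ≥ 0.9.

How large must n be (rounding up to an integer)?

n = 13

Set Φ(δ − 2.576) = 0.9; then δ − 2.576 = Φ⁻¹(0.9) = 1.282, giving δ = 3.857.
(Ignoring the negligible lower-tail rejection probability gives the usual closed-form inversion.)
δ = d·√n ⇒ n = (δ/d)² = (3.857 / 1.10)² = 12.30.
Rounding up, n = 13.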